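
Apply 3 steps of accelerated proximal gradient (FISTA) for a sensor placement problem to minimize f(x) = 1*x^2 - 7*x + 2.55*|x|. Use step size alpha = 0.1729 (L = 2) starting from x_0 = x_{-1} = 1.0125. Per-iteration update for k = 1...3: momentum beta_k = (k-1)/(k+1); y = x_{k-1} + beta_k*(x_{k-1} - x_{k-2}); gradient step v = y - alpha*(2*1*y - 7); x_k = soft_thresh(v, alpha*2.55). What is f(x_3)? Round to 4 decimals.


FISTA on f(x) = 1*x^2 - 7*x + 2.55*|x|
L = 2, alpha = 0.1729
Iteration 1: beta = 0.0, y = 1.0125 + 0.0*(1.0125 - 1.0125) = 1.0125
  grad(y) = -4.975, v = y - alpha*grad = 1.8727
  prox(v) = soft_thresh(1.8727, 0.4409) = 1.4318
Iteration 2: beta = 0.3333, y = 1.4318 + 0.3333*(1.4318 - 1.0125) = 1.5715
  grad(y) = -3.8569, v = y - alpha*grad = 2.2384
  prox(v) = soft_thresh(2.2384, 0.4409) = 1.7975
Iteration 3: beta = 0.5, y = 1.7975 + 0.5*(1.7975 - 1.4318) = 1.9804
  grad(y) = -3.0393, v = y - alpha*grad = 2.5059
  prox(v) = soft_thresh(2.5059, 0.4409) = 2.065
f(x_3) = 1*2.065^2 - 7*2.065 + 2.55*|2.065| = -4.925


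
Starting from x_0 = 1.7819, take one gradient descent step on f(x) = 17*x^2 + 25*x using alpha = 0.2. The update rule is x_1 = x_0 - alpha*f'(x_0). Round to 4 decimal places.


We compute the gradient at x_0 and apply the update.
f'(x) = 34*x + 25
f'(1.7819) = 34*1.7819 + 25 = 85.5846
x_1 = 1.7819 - 0.2*85.5846 = -15.335


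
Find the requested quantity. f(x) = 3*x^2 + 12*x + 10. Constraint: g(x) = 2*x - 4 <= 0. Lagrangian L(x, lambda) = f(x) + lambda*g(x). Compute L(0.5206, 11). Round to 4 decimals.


Step 1: Evaluate f(x).
f(0.5206) = 3*0.5206^2 + 12*0.5206 + 10 = 17.0603
Step 2: Evaluate g(x).
g(0.5206) = 2*0.5206 - 4 = -2.9588
Step 3: Compute Lagrangian.
L = 17.0603 + 11*-2.9588 = -15.4865


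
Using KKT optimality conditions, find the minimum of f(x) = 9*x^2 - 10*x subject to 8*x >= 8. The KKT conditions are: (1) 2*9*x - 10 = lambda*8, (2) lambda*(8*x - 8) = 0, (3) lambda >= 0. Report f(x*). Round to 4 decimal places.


Step 1: Try lambda = 0 (constraint inactive).
x_unc = 10/(2*9) = 0.5556
Check: 8*0.5556 = 4.4448 < 8 -- violated!
Step 2: Constraint must be active: 8*x = 8
x* = 8/8 = 1.0
lambda = (2*9*1.0 - 10)/8 = 1.0
Step 3: Compute optimal value.
f(x*) = 9*1.0^2 - 10*1.0 = -1.0


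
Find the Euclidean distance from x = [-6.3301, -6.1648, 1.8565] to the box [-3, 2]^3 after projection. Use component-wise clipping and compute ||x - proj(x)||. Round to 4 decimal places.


Project each component onto [-3, 2].
clip(-6.3301) = -3.0, clip(-6.1648) = -3.0, clip(1.8565) = 1.8565
Projection = [-3.0, -3.0, 1.8565]
Squared diffs: [11.0896, 10.016, 0.0]
Distance = sqrt(21.1056) = 4.5941


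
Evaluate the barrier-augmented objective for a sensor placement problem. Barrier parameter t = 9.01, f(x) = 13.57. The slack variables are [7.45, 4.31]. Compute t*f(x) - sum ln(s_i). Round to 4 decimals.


Step 1: Compute log-barrier.
ln values: [2.0082, 1.4609]
phi = -(2.0082 + 1.4609) = -3.4692
Step 2: Compute augmented objective.
t*f(x) = 9.01*13.57 = 122.2657
Total = 122.2657 - 3.4692 = 118.7965


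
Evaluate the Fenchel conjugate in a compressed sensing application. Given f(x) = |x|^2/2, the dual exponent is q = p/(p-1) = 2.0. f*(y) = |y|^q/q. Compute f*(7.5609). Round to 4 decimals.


The conjugate exponent q satisfies 1/p + 1/q = 1.
p = 2, so q = 2/(2 - 1) = 2.0
|y|^q = 7.5609^2.0 = 57.1672
f*(7.5609) = 57.1672 / 2.0 = 28.5836


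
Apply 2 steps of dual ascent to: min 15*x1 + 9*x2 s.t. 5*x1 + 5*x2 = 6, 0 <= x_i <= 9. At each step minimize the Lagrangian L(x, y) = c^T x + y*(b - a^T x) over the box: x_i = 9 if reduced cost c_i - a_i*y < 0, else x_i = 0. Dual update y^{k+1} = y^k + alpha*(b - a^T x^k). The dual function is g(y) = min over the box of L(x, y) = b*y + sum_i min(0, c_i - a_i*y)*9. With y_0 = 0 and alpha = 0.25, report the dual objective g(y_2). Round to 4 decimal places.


Dual ascent for LP: min 15*x1 + 9*x2, 5*x1 + 5*x2 = 6, 0 <= x_i <= 9
Step 1: y^k = 0.0, reduced costs: (15.0, 9.0)
  x^k = (0.0, 0.0), subgradient = b - a^T x = 6.0
  y^{k+1} = 0.0 + 0.25*6.0 = 1.5
Step 2: y^k = 1.5, reduced costs: (7.5, 1.5)
  x^k = (0.0, 0.0), subgradient = b - a^T x = 6.0
  y^{k+1} = 1.5 + 0.25*6.0 = 3.0
Dual objective at y_2 = 3.0: reduced costs (0.0, -6.0), box minimizer x = (0.0, 9.0)
g(y_2) = b*y + (c1 - a1*y)*x1 + (c2 - a2*y)*x2 = 6*3.0 + 0.0*0.0 + (-6.0)*9.0 = 18.0 + 0.0 - 54.0 = -36.0


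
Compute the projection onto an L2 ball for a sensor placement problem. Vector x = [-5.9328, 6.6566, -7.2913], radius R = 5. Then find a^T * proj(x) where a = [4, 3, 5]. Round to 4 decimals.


Step 1: Compute ||x|| (intermediates to 6 decimals).
||x|| = sqrt((-5.9328)^2 + 6.6566^2 + (-7.2913)^2) = 11.518311
Step 2: Project.
Since ||x|| > R, scale = R/||x|| = 5/11.518311 = 0.434091, proj(x) = scale * x
proj(x) = [-2.575375, 2.88957, -3.165088]
Step 3: Dot product.
a^T * proj(x) = 4*(-2.575375) + 3*2.88957 + 5*(-3.165088) = -17.4582


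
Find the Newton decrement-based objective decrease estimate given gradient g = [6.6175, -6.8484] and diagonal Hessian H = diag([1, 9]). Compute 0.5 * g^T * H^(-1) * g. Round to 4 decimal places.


Step 1: H is diagonal, so H^(-1) * g = [6.6175, -0.7609].
Step 2: g^T H^(-1) g = sum_i g_i^2 / H_ii
  = (6.6175)^2/1 + (-6.8484)^2/9
  = 43.7913 + 5.2112 = 49.0025
Step 3: Objective decrease = 0.5 * g^T H^(-1) g = 24.5012


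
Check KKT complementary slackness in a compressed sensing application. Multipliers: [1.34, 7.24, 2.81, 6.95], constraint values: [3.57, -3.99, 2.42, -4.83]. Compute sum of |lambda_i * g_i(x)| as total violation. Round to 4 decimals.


KKT complementary slackness check:
lambda_1 * g_1 = 1.34 * 3.57 = 4.7838
lambda_2 * g_2 = 7.24 * -3.99 = -28.8876
lambda_3 * g_3 = 2.81 * 2.42 = 6.8002
lambda_4 * g_4 = 6.95 * -4.83 = -33.5685
Total violation = 4.7838 + 28.8876 + 6.8002 + 33.5685 = 74.0401


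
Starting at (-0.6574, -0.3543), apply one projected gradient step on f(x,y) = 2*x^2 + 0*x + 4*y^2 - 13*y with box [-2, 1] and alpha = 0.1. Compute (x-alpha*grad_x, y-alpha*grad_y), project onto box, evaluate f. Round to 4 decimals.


Step 1: Compute gradient at (-0.6574, -0.3543).
grad_x = 2*2*-0.6574 + 0 = -2.6296
grad_y = 2*4*-0.3543 - 13 = -15.8344
Step 2: Gradient step.
x_raw = -0.6574 - 0.1*-2.6296 = -0.3944
y_raw = -0.3543 - 0.1*-15.8344 = 1.2291
Step 3: Project onto [-2, 1].
x_proj = clip(-0.3944) = -0.3944
y_proj = clip(1.2291) = 1.0
Step 4: Evaluate f.
f(-0.3944, 1.0) = -8.6888


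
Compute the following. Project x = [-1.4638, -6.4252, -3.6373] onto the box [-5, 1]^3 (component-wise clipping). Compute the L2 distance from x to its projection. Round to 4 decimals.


Project each component onto [-5, 1].
clip(-1.4638) = -1.4638, clip(-6.4252) = -5.0, clip(-3.6373) = -3.6373
Projection = [-1.4638, -5.0, -3.6373]
Squared diffs: [0.0, 2.0312, 0.0]
Distance = sqrt(2.0312) = 1.4252


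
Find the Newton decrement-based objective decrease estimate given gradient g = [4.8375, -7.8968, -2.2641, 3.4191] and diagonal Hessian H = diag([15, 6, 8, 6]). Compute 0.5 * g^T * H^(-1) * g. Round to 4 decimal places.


Step 1: H is diagonal, so H^(-1) * g = [0.3225, -1.3161, -0.283, 0.5699].
Step 2: g^T H^(-1) g = sum_i g_i^2 / H_ii
  = (4.8375)^2/15 + (-7.8968)^2/6 + (-2.2641)^2/8 + (3.4191)^2/6
  = 1.5601 + 10.3932 + 0.6408 + 1.9484 = 14.5425
Step 3: Objective decrease = 0.5 * g^T H^(-1) g = 7.2712


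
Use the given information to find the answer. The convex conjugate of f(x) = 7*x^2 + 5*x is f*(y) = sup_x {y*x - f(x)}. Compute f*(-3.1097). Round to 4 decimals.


f*(y) = sup_x {y*x - a*x^2 - b*x} = sup_x {(y-b)*x - a*x^2}
FOC: (y - b) - 2a*x = 0 => x* = (y - b)/(2a)
x* = (-3.1097 - 5)/(2*7) = -0.5793
f*(-3.1097) = (y-b)^2/(4a) = (-3.1097 - 5)^2/(4*7)
= 65.7672/28 = 2.3488


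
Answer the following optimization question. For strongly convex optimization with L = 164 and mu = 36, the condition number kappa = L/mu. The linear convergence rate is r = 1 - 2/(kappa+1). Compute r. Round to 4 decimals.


Step 1: Compute the condition number.
kappa = L/mu = 164/36 = 4.5556
Step 2: Compute the convergence rate.
r = 1 - 2/(kappa + 1) = 1 - 2*mu/(L + mu) = (L - mu)/(L + mu) = 128/200 = 0.64


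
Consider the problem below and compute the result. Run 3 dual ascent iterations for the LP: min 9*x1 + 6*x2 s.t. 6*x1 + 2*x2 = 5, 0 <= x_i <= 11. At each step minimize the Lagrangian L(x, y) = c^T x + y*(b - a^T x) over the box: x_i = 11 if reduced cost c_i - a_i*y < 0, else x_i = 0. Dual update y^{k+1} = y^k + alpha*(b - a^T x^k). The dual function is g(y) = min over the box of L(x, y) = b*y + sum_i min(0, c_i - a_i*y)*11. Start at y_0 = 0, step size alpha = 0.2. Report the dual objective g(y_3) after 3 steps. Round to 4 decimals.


Dual ascent for LP: min 9*x1 + 6*x2, 6*x1 + 2*x2 = 5, 0 <= x_i <= 11
Step 1: y^k = 0.0, reduced costs: (9.0, 6.0)
  x^k = (0.0, 0.0), subgradient = b - a^T x = 5.0
  y^{k+1} = 0.0 + 0.2*5.0 = 1.0
Step 2: y^k = 1.0, reduced costs: (3.0, 4.0)
  x^k = (0.0, 0.0), subgradient = b - a^T x = 5.0
  y^{k+1} = 1.0 + 0.2*5.0 = 2.0
Step 3: y^k = 2.0, reduced costs: (-3.0, 2.0)
  x^k = (11.0, 0.0), subgradient = b - a^T x = -61.0
  y^{k+1} = 2.0 + 0.2*-61.0 = -10.2
Dual objective at y_3 = -10.2: reduced costs (70.2, 26.4), box minimizer x = (0.0, 0.0)
g(y_3) = b*y + (c1 - a1*y)*x1 + (c2 - a2*y)*x2 = 5*(-10.2) + 70.2*0.0 + 26.4*0.0 = -51.0 + 0.0 + 0.0 = -51.0


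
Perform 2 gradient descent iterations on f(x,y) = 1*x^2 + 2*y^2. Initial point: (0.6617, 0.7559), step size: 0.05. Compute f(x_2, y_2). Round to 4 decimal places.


Gradient descent on f(x,y) = 1*x^2 + 2*y^2.
Starting point: (0.6617, 0.7559), alpha = 0.05
Step 1: grad_x = 2*1*0.6617 = 1.3234, grad_y = 2*2*0.7559 = 3.0236
  x_1 = 0.6617 - 0.05*1.3234 = 0.5955
  y_1 = 0.7559 - 0.05*3.0236 = 0.6047
Step 2: grad_x = 2*1*0.5955 = 1.1911, grad_y = 2*2*0.6047 = 2.4189
  x_2 = 0.5955 - 0.05*1.1911 = 0.536
  y_2 = 0.6047 - 0.05*2.4189 = 0.4838
f(0.536, 0.4838) = 1*0.536^2 + 2*0.4838^2 = 0.7553


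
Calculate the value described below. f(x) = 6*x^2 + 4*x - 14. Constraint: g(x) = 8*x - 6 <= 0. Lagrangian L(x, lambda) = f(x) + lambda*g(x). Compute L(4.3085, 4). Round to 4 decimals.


Step 1: Evaluate f(x).
f(4.3085) = 6*4.3085^2 + 4*4.3085 - 14 = 114.613
Step 2: Evaluate g(x).
g(4.3085) = 8*4.3085 - 6 = 28.468
Step 3: Compute Lagrangian.
L = 114.613 + 4*28.468 = 228.485


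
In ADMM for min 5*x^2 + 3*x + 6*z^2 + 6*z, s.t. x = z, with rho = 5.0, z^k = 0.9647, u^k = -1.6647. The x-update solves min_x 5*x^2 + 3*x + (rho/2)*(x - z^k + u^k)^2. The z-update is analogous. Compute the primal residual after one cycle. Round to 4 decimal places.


ADMM iteration with rho = 5.0, z^k = 0.9647, u^k = -1.6647
Step 1: x-update.
Minimize 5*x^2 + 3*x + (5.0/2)*(x - 0.9647 - 1.6647)^2
FOC: (2*5 + 5.0)*x = -3 + 5.0*(0.9647 + 1.6647)
x^{k+1} = 0.6765
Step 2: z-update.
Minimize 6*z^2 + 6*z + (5.0/2)*(0.6765 - z - 1.6647)^2
FOC: (2*6 + 5.0)*z = -6 + 5.0*(0.6765 - 1.6647)
z^{k+1} = -0.6436
Step 3: u-update.
u^{k+1} = -1.6647 + 0.6765 + 0.6436 = -0.3446
Step 4: Primal residual = |0.6765 + 0.6436| = 1.3201


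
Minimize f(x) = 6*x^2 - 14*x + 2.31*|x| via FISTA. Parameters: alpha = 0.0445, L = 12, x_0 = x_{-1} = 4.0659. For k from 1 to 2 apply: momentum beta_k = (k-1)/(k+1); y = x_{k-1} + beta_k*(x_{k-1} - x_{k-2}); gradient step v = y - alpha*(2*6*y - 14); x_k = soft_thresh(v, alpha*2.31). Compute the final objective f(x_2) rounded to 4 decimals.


FISTA on f(x) = 6*x^2 - 14*x + 2.31*|x|
L = 12, alpha = 0.0445
Iteration 1: beta = 0.0, y = 4.0659 + 0.0*(4.0659 - 4.0659) = 4.0659
  grad(y) = 34.7908, v = y - alpha*grad = 2.5177
  prox(v) = soft_thresh(2.5177, 0.1028) = 2.4149
Iteration 2: beta = 0.3333, y = 2.4149 + 0.3333*(2.4149 - 4.0659) = 1.8646
  grad(y) = 8.375, v = y - alpha*grad = 1.4919
  prox(v) = soft_thresh(1.4919, 0.1028) = 1.3891
f(x_2) = 6*1.3891^2 - 14*1.3891 + 2.31*|1.3891| = -4.661


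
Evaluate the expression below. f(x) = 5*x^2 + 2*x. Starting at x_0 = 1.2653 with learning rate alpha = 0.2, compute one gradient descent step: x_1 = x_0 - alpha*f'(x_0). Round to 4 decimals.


We compute the gradient at x_0 and apply the update.
f'(x) = 10*x + 2
f'(1.2653) = 10*1.2653 + 2 = 14.653
x_1 = 1.2653 - 0.2*14.653 = -1.6653


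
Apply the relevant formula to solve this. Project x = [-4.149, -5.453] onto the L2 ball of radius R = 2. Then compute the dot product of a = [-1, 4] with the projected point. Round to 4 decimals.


Step 1: Compute ||x|| (intermediates to 6 decimals).
||x|| = sqrt((-4.149)^2 + (-5.453)^2) = 6.851964
Step 2: Project.
Since ||x|| > R, scale = R/||x|| = 2/6.851964 = 0.291887, proj(x) = scale * x
proj(x) = [-1.211039, -1.59166]
Step 3: Dot product.
a^T * proj(x) = -1*(-1.211039) + 4*(-1.59166) = -5.1556


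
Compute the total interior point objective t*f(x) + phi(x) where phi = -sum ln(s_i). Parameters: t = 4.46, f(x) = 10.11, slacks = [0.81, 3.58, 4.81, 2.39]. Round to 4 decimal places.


Step 1: Compute log-barrier.
ln values: [-0.2107, 1.2754, 1.5707, 0.8713]
phi = -(-0.2107 + 1.2754 + 1.5707 + 0.8713) = -3.5066
Step 2: Compute augmented objective.
t*f(x) = 4.46*10.11 = 45.0906
Total = 45.0906 - 3.5066 = 41.584


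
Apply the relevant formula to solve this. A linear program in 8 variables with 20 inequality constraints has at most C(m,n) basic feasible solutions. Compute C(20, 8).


Each vertex corresponds to some choice of n active constraints out of m, so the number of vertices is at most C(m, n) = m! / (n!(m-n)!).
m = 20, n = 8
Numerator: 20 * 19 * 18 * 17 * 16 * 15 * 14 * 13
Denominator: 8! = 40320
C(20, 8) = 125970


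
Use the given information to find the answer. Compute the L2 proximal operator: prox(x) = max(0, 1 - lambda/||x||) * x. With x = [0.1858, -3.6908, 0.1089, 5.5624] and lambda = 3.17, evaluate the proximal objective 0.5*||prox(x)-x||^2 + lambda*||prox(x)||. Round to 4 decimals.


Step 1: Compute ||x||.
||x|| = 6.679
Step 2: Compute scaling factor.
scale = max(0, 1 - 3.17/6.679) = 0.5254
Step 3: prox(x) = [0.0976, -1.9391, 0.0572, 2.9224]
||prox(x)|| = 3.509
Step 4: Proximal objective.
0.5*||prox-x||^2 = 5.0245
lambda*||prox|| = 11.1235
Total = 16.1479


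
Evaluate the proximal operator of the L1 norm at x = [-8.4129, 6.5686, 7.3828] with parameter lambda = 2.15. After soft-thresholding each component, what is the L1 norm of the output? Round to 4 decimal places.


Soft-thresholding with lambda = 2.15:
prox(-8.4129) = sign(-8.4129)*max(|-8.4129| - 2.15, 0) = -6.2629
prox(6.5686) = sign(6.5686)*max(|6.5686| - 2.15, 0) = 4.4186
prox(7.3828) = sign(7.3828)*max(|7.3828| - 2.15, 0) = 5.2328
prox(x) = [-6.2629, 4.4186, 5.2328]
||prox(x)||_1 = 6.2629 + 4.4186 + 5.2328 = 15.9143


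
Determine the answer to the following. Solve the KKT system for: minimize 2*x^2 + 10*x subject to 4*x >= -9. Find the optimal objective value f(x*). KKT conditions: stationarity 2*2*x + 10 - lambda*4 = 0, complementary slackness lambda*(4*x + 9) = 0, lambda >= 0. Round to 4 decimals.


Step 1: Try lambda = 0 (constraint inactive).
x_unc = -10/(2*2) = -2.5
Check: 4*-2.5 = -10.0 < -9 -- violated!
Step 2: Constraint must be active: 4*x = -9
x* = -9/4 = -2.25
lambda = (2*2*(-2.25) + 10)/4 = 0.25
Step 3: Compute optimal value.
f(x*) = 2*(-2.25)^2 + 10*(-2.25) = -12.375


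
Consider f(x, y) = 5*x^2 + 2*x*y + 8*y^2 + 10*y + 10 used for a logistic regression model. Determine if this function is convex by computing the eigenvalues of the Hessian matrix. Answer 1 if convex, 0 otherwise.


The Hessian of f(x,y) = 5*x^2 + 2*x*y + 8*y^2 + 10*y + 10 is:
H = [[10, 2], [2, 16]]
Trace = 10 + 16 = 26
Determinant = 10*16 - (2)^2 = 156
Discriminant = (26)^2 - 4*156 = 52.0
Eigenvalues: lambda_1 = 9.3944, lambda_2 = 16.6056
The function is convex.

1


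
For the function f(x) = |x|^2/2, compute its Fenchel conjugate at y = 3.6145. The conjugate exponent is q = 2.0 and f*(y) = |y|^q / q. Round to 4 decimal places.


The conjugate exponent q satisfies 1/p + 1/q = 1.
p = 2, so q = 2/(2 - 1) = 2.0
|y|^q = 3.6145^2.0 = 13.0646
f*(3.6145) = 13.0646 / 2.0 = 6.5323


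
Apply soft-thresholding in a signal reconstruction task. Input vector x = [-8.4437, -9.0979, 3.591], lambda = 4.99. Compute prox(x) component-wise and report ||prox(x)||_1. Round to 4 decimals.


Soft-thresholding with lambda = 4.99:
prox(-8.4437) = sign(-8.4437)*max(|-8.4437| - 4.99, 0) = -3.4537
prox(-9.0979) = sign(-9.0979)*max(|-9.0979| - 4.99, 0) = -4.1079
prox(3.591) = sign(3.591)*max(|3.591| - 4.99, 0) = 0.0
prox(x) = [-3.4537, -4.1079, 0.0]
||prox(x)||_1 = 3.4537 + 4.1079 + 0.0 = 7.5616


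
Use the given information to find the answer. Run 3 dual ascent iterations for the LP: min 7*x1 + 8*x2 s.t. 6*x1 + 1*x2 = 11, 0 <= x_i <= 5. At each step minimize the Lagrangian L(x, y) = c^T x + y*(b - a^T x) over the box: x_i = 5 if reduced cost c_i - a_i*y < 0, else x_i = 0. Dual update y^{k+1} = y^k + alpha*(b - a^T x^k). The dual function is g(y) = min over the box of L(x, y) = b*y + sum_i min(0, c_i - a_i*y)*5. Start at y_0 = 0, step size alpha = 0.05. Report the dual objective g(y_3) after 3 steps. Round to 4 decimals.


Dual ascent for LP: min 7*x1 + 8*x2, 6*x1 + 1*x2 = 11, 0 <= x_i <= 5
Step 1: y^k = 0.0, reduced costs: (7.0, 8.0)
  x^k = (0.0, 0.0), subgradient = b - a^T x = 11.0
  y^{k+1} = 0.0 + 0.05*11.0 = 0.55
Step 2: y^k = 0.55, reduced costs: (3.7, 7.45)
  x^k = (0.0, 0.0), subgradient = b - a^T x = 11.0
  y^{k+1} = 0.55 + 0.05*11.0 = 1.1
Step 3: y^k = 1.1, reduced costs: (0.4, 6.9)
  x^k = (0.0, 0.0), subgradient = b - a^T x = 11.0
  y^{k+1} = 1.1 + 0.05*11.0 = 1.65
Dual objective at y_3 = 1.65: reduced costs (-2.9, 6.35), box minimizer x = (5.0, 0.0)
g(y_3) = b*y + (c1 - a1*y)*x1 + (c2 - a2*y)*x2 = 11*1.65 + (-2.9)*5.0 + 6.35*0.0 = 18.15 - 14.5 + 0.0 = 3.65


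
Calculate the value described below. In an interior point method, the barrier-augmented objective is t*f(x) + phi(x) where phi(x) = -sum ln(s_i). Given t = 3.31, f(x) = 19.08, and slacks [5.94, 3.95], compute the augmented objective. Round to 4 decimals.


Step 1: Compute log-barrier.
ln values: [1.7817, 1.3737]
phi = -(1.7817 + 1.3737) = -3.1554
Step 2: Compute augmented objective.
t*f(x) = 3.31*19.08 = 63.1548
Total = 63.1548 - 3.1554 = 59.9994


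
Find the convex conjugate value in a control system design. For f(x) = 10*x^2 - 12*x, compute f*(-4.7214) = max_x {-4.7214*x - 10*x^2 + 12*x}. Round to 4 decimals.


f*(y) = sup_x {y*x - a*x^2 - b*x} = sup_x {(y-b)*x - a*x^2}
FOC: (y - b) - 2a*x = 0 => x* = (y - b)/(2a)
x* = (-4.7214 + 12)/(2*10) = 0.3639
f*(-4.7214) = (y-b)^2/(4a) = (-4.7214 + 12)^2/(4*10)
= 52.978/40 = 1.3245


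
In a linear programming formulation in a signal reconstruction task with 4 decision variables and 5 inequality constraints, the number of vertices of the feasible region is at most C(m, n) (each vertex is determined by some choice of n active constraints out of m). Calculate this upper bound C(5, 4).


Each vertex corresponds to some choice of n active constraints out of m, so the number of vertices is at most C(m, n) = m! / (n!(m-n)!).
m = 5, n = 4
Numerator: 5 * 4 * 3 * 2
Denominator: 4! = 24
C(5, 4) = 5


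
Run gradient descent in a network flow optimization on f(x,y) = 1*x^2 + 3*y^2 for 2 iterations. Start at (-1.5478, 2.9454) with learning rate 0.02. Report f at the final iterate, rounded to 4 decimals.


Gradient descent on f(x,y) = 1*x^2 + 3*y^2.
Starting point: (-1.5478, 2.9454), alpha = 0.02
Step 1: grad_x = 2*1*-1.5478 = -3.0956, grad_y = 2*3*2.9454 = 17.6724
  x_1 = -1.5478 - 0.02*-3.0956 = -1.4859
  y_1 = 2.9454 - 0.02*17.6724 = 2.592
Step 2: grad_x = 2*1*-1.4859 = -2.9718, grad_y = 2*3*2.592 = 15.5517
  x_2 = -1.4859 - 0.02*-2.9718 = -1.4265
  y_2 = 2.592 - 0.02*15.5517 = 2.2809
f(-1.4265, 2.2809) = 1*(-1.4265)^2 + 3*2.2809^2 = 17.6425


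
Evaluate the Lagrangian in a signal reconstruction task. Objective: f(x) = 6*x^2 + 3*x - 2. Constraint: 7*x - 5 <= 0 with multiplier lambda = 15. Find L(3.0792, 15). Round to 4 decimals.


Step 1: Evaluate f(x).
f(3.0792) = 6*3.0792^2 + 3*3.0792 - 2 = 64.1264
Step 2: Evaluate g(x).
g(3.0792) = 7*3.0792 - 5 = 16.5544
Step 3: Compute Lagrangian.
L = 64.1264 + 15*16.5544 = 312.4424


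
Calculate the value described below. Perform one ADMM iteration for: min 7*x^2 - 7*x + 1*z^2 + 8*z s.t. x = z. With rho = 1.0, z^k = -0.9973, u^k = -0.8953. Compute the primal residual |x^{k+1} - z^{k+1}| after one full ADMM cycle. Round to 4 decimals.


ADMM iteration with rho = 1.0, z^k = -0.9973, u^k = -0.8953
Step 1: x-update.
Minimize 7*x^2 - 7*x + (1.0/2)*(x + 0.9973 - 0.8953)^2
FOC: (2*7 + 1.0)*x = 7 + 1.0*(-0.9973 + 0.8953)
x^{k+1} = 0.4599
Step 2: z-update.
Minimize 1*z^2 + 8*z + (1.0/2)*(0.4599 - z - 0.8953)^2
FOC: (2*1 + 1.0)*z = -8 + 1.0*(0.4599 - 0.8953)
z^{k+1} = -2.8118
Step 3: u-update.
u^{k+1} = -0.8953 + 0.4599 + 2.8118 = 2.3764
Step 4: Primal residual = |0.4599 + 2.8118| = 3.2717


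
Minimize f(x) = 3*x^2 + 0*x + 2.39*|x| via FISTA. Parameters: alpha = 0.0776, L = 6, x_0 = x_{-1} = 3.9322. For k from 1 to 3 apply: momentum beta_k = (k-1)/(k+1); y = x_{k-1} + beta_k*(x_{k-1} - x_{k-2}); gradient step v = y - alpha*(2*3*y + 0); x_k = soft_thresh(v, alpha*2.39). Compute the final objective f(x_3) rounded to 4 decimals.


FISTA on f(x) = 3*x^2 + 0*x + 2.39*|x|
L = 6, alpha = 0.0776
Iteration 1: beta = 0.0, y = 3.9322 + 0.0*(3.9322 - 3.9322) = 3.9322
  grad(y) = 23.5932, v = y - alpha*grad = 2.1014
  prox(v) = soft_thresh(2.1014, 0.1855) = 1.9159
Iteration 2: beta = 0.3333, y = 1.9159 + 0.3333*(1.9159 - 3.9322) = 1.2438
  grad(y) = 7.4628, v = y - alpha*grad = 0.6647
  prox(v) = soft_thresh(0.6647, 0.1855) = 0.4792
Iteration 3: beta = 0.5, y = 0.4792 + 0.5*(0.4792 - 1.9159) = -0.2391
  grad(y) = -1.4347, v = y - alpha*grad = -0.1278
  prox(v) = soft_thresh(-0.1278, 0.1855) = 0.0
f(x_3) = 3*0.0^2 + 0*0.0 + 2.39*|0.0| = 0.0


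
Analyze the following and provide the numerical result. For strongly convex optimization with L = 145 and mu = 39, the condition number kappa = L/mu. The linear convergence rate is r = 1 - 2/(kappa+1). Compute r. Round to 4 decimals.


Step 1: Compute the condition number.
kappa = L/mu = 145/39 = 3.7179
Step 2: Compute the convergence rate.
r = 1 - 2/(kappa + 1) = 1 - 2*mu/(L + mu) = (L - mu)/(L + mu) = 106/184 = 0.5761


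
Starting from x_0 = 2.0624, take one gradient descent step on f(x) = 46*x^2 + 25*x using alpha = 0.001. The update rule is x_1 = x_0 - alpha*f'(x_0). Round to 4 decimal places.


We compute the gradient at x_0 and apply the update.
f'(x) = 92*x + 25
f'(2.0624) = 92*2.0624 + 25 = 214.7408
x_1 = 2.0624 - 0.001*214.7408 = 1.8477


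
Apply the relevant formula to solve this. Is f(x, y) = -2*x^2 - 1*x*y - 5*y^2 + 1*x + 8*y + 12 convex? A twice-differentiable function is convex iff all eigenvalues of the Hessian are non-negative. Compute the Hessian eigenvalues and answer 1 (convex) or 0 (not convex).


The Hessian of f(x,y) = -2*x^2 - 1*x*y - 5*y^2 + 1*x + 8*y + 12 is:
H = [[-4, -1], [-1, -10]]
Trace = -4 - 10 = -14
Determinant = -4*-10 - (-1)^2 = 39
Discriminant = (-14)^2 - 4*39 = 40.0
Eigenvalues: lambda_1 = -10.1623, lambda_2 = -3.8377
The function is not convex.

0


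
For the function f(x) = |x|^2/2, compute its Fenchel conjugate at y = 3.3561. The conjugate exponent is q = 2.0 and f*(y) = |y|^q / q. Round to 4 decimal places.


The conjugate exponent q satisfies 1/p + 1/q = 1.
p = 2, so q = 2/(2 - 1) = 2.0
|y|^q = 3.3561^2.0 = 11.2634
f*(3.3561) = 11.2634 / 2.0 = 5.6317


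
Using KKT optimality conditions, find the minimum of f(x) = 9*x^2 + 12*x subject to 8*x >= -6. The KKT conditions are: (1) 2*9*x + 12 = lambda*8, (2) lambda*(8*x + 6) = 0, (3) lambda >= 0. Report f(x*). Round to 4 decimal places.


Step 1: Try lambda = 0 (constraint inactive).
Stationarity: 2*9*x + 12 = 0
x* = -12/(2*9) = -2/3 = -0.6667 (rounded; the exact value -2/3 is used below)
Check constraint: 8*-0.6667 = -5.3336 >= -6 -- satisfied.
Step 2: Compute optimal value.
f(x*) = 9*(-2/3)^2 + 12*(-2/3) = -4.0


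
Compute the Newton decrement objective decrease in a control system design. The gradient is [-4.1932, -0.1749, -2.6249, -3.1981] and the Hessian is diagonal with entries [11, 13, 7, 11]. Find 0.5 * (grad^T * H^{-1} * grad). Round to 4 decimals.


Step 1: H is diagonal, so H^(-1) * g = [-0.3812, -0.0135, -0.375, -0.2907].
Step 2: g^T H^(-1) g = sum_i g_i^2 / H_ii
  = (-4.1932)^2/11 + (-0.1749)^2/13 + (-2.6249)^2/7 + (-3.1981)^2/11
  = 1.5984 + 0.0024 + 0.9843 + 0.9298 = 3.5149
Step 3: Objective decrease = 0.5 * g^T H^(-1) g = 1.7575


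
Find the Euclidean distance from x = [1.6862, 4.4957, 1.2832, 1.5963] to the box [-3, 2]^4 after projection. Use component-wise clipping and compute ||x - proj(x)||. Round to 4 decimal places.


Project each component onto [-3, 2].
clip(1.6862) = 1.6862, clip(4.4957) = 2.0, clip(1.2832) = 1.2832, clip(1.5963) = 1.5963
Projection = [1.6862, 2.0, 1.2832, 1.5963]
Squared diffs: [0.0, 6.2285, 0.0, 0.0]
Distance = sqrt(6.2285) = 2.4957


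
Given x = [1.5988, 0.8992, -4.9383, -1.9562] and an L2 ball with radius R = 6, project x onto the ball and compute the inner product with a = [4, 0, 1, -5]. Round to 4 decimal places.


Step 1: Compute ||x|| (intermediates to 6 decimals).
||x|| = sqrt(1.5988^2 + 0.8992^2 + (-4.9383)^2 + (-1.9562)^2) = 5.619453
Step 2: Project.
Since ||x|| <= R, proj = x (no scaling needed).
proj(x) = [1.5988, 0.8992, -4.9383, -1.9562]
Step 3: Dot product.
a^T * proj(x) = 4*1.5988 + 0*0.8992 + 1*(-4.9383) - 5*(-1.9562) = 11.2379


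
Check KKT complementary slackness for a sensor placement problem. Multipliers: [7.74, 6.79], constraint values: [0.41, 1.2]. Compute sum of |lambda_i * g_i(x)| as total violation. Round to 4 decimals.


KKT complementary slackness check:
lambda_1 * g_1 = 7.74 * 0.41 = 3.1734
lambda_2 * g_2 = 6.79 * 1.2 = 8.148
Total violation = 3.1734 + 8.148 = 11.3214


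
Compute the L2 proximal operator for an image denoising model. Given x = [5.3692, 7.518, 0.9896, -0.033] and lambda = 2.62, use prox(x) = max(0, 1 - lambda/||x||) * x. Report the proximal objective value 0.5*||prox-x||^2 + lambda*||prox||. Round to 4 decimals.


Step 1: Compute ||x||.
||x|| = 9.2913
Step 2: Compute scaling factor.
scale = max(0, 1 - 2.62/9.2913) = 0.718
Step 3: prox(x) = [3.8552, 5.3981, 0.7105, -0.0237]
||prox(x)|| = 6.6713
Step 4: Proximal objective.
0.5*||prox-x||^2 = 3.4322
lambda*||prox|| = 17.4788
Total = 20.9111


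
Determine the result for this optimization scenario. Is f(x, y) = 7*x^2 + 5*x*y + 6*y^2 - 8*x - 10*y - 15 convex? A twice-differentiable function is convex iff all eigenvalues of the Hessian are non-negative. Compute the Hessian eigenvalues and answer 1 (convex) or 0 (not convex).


The Hessian of f(x,y) = 7*x^2 + 5*x*y + 6*y^2 - 8*x - 10*y - 15 is:
H = [[14, 5], [5, 12]]
Trace = 14 + 12 = 26
Determinant = 14*12 - (5)^2 = 143
Discriminant = (26)^2 - 4*143 = 104.0
Eigenvalues: lambda_1 = 7.901, lambda_2 = 18.099
The function is convex.

1


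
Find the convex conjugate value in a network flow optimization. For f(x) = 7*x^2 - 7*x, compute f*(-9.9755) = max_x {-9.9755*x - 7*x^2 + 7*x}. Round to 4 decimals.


f*(y) = sup_x {y*x - a*x^2 - b*x} = sup_x {(y-b)*x - a*x^2}
FOC: (y - b) - 2a*x = 0 => x* = (y - b)/(2a)
x* = (-9.9755 + 7)/(2*7) = -0.2125
f*(-9.9755) = (y-b)^2/(4a) = (-9.9755 + 7)^2/(4*7)
= 8.8536/28 = 0.3162


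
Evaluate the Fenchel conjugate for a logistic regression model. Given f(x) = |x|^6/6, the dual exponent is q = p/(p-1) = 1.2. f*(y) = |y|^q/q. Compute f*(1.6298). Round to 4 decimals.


The conjugate exponent q satisfies 1/p + 1/q = 1.
p = 6, so q = 6/(6 - 1) = 1.2
|y|^q = 1.6298^1.2 = 1.7971
f*(1.6298) = 1.7971 / 1.2 = 1.4975


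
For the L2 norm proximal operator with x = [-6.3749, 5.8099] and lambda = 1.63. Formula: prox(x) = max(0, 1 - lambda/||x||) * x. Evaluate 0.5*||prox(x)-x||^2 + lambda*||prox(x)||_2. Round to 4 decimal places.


Step 1: Compute ||x||.
||x|| = 8.6252
Step 2: Compute scaling factor.
scale = max(0, 1 - 1.63/8.6252) = 0.811
Step 3: prox(x) = [-5.1702, 4.7119]
||prox(x)|| = 6.9952
Step 4: Proximal objective.
0.5*||prox-x||^2 = 1.3285
lambda*||prox|| = 11.4022
Total = 12.7306


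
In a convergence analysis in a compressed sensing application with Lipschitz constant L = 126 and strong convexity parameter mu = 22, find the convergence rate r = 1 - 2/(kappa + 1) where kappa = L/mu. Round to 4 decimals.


Step 1: Compute the condition number.
kappa = L/mu = 126/22 = 5.7273
Step 2: Compute the convergence rate.
r = 1 - 2/(kappa + 1) = 1 - 2*mu/(L + mu) = (L - mu)/(L + mu) = 104/148 = 0.7027


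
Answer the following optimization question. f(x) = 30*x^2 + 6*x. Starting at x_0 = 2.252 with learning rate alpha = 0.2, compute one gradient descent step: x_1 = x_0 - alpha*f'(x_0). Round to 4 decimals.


We compute the gradient at x_0 and apply the update.
f'(x) = 60*x + 6
f'(2.252) = 60*2.252 + 6 = 141.12
x_1 = 2.252 - 0.2*141.12 = -25.972


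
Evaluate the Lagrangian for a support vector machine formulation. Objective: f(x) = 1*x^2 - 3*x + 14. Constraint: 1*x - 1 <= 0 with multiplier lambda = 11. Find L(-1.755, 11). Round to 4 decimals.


Step 1: Evaluate f(x).
f(-1.755) = 1*(-1.755)^2 - 3*(-1.755) + 14 = 22.345
Step 2: Evaluate g(x).
g(-1.755) = 1*-1.755 - 1 = -2.755
Step 3: Compute Lagrangian.
L = 22.345 + 11*-2.755 = -7.96


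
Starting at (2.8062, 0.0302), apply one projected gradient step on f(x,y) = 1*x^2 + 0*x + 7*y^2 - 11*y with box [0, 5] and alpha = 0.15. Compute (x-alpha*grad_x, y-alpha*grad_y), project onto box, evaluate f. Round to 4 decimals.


Step 1: Compute gradient at (2.8062, 0.0302).
grad_x = 2*1*2.8062 + 0 = 5.6124
grad_y = 2*7*0.0302 - 11 = -10.5772
Step 2: Gradient step.
x_raw = 2.8062 - 0.15*5.6124 = 1.9643
y_raw = 0.0302 - 0.15*-10.5772 = 1.6168
Step 3: Project onto [0, 5].
x_proj = clip(1.9643) = 1.9643
y_proj = clip(1.6168) = 1.6168
Step 4: Evaluate f.
f(1.9643, 1.6168) = 4.3719


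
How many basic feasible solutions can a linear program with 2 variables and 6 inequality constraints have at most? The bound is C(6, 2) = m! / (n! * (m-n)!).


Each vertex corresponds to some choice of n active constraints out of m, so the number of vertices is at most C(m, n) = m! / (n!(m-n)!).
m = 6, n = 2
Numerator: 6 * 5
Denominator: 2! = 2
C(6, 2) = 15


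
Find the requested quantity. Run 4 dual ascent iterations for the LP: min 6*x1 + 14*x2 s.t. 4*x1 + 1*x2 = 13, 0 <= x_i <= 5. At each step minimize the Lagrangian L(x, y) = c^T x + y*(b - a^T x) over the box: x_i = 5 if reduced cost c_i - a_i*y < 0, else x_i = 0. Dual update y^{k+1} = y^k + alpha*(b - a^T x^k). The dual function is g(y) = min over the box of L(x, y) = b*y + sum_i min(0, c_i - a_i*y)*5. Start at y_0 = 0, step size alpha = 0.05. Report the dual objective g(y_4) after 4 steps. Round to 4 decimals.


Dual ascent for LP: min 6*x1 + 14*x2, 4*x1 + 1*x2 = 13, 0 <= x_i <= 5
Step 1: y^k = 0.0, reduced costs: (6.0, 14.0)
  x^k = (0.0, 0.0), subgradient = b - a^T x = 13.0
  y^{k+1} = 0.0 + 0.05*13.0 = 0.65
Step 2: y^k = 0.65, reduced costs: (3.4, 13.35)
  x^k = (0.0, 0.0), subgradient = b - a^T x = 13.0
  y^{k+1} = 0.65 + 0.05*13.0 = 1.3
Step 3: y^k = 1.3, reduced costs: (0.8, 12.7)
  x^k = (0.0, 0.0), subgradient = b - a^T x = 13.0
  y^{k+1} = 1.3 + 0.05*13.0 = 1.95
Step 4: y^k = 1.95, reduced costs: (-1.8, 12.05)
  x^k = (5.0, 0.0), subgradient = b - a^T x = -7.0
  y^{k+1} = 1.95 + 0.05*-7.0 = 1.6
Dual objective at y_4 = 1.6: reduced costs (-0.4, 12.4), box minimizer x = (5.0, 0.0)
g(y_4) = b*y + (c1 - a1*y)*x1 + (c2 - a2*y)*x2 = 13*1.6 + (-0.4)*5.0 + 12.4*0.0 = 20.8 - 2.0 + 0.0 = 18.8


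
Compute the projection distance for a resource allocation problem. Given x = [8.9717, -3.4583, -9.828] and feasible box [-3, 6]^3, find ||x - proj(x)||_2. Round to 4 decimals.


Project each component onto [-3, 6].
clip(8.9717) = 6.0, clip(-3.4583) = -3.0, clip(-9.828) = -3.0
Projection = [6.0, -3.0, -3.0]
Squared diffs: [8.831, 0.21, 46.6216]
Distance = sqrt(55.6626) = 7.4607


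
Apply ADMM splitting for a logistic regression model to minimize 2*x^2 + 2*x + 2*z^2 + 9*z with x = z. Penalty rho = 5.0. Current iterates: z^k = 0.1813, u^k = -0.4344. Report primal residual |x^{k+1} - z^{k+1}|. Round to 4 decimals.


ADMM iteration with rho = 5.0, z^k = 0.1813, u^k = -0.4344
Step 1: x-update.
Minimize 2*x^2 + 2*x + (5.0/2)*(x - 0.1813 - 0.4344)^2
FOC: (2*2 + 5.0)*x = -2 + 5.0*(0.1813 + 0.4344)
x^{k+1} = 0.1198
Step 2: z-update.
Minimize 2*z^2 + 9*z + (5.0/2)*(0.1198 - z - 0.4344)^2
FOC: (2*2 + 5.0)*z = -9 + 5.0*(0.1198 - 0.4344)
z^{k+1} = -1.1748
Step 3: u-update.
u^{k+1} = -0.4344 + 0.1198 + 1.1748 = 0.8602
Step 4: Primal residual = |0.1198 + 1.1748| = 1.2946


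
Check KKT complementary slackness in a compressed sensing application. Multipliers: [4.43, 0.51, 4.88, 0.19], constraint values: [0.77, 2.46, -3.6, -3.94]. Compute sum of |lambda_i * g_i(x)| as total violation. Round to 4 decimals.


KKT complementary slackness check:
lambda_1 * g_1 = 4.43 * 0.77 = 3.4111
lambda_2 * g_2 = 0.51 * 2.46 = 1.2546
lambda_3 * g_3 = 4.88 * -3.6 = -17.568
lambda_4 * g_4 = 0.19 * -3.94 = -0.7486
Total violation = 3.4111 + 1.2546 + 17.568 + 0.7486 = 22.9823


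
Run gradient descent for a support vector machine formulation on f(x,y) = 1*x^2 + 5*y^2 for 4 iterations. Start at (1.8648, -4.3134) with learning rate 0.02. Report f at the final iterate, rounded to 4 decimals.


Gradient descent on f(x,y) = 1*x^2 + 5*y^2.
Starting point: (1.8648, -4.3134), alpha = 0.02
Step 1: grad_x = 2*1*1.8648 = 3.7296, grad_y = 2*5*-4.3134 = -43.134
  x_1 = 1.8648 - 0.02*3.7296 = 1.7902
  y_1 = -4.3134 - 0.02*-43.134 = -3.4507
Step 2: grad_x = 2*1*1.7902 = 3.5804, grad_y = 2*5*-3.4507 = -34.5072
  x_2 = 1.7902 - 0.02*3.5804 = 1.7186
  y_2 = -3.4507 - 0.02*-34.5072 = -2.7606
Step 3: grad_x = 2*1*1.7186 = 3.4372, grad_y = 2*5*-2.7606 = -27.6058
  x_3 = 1.7186 - 0.02*3.4372 = 1.6499
  y_3 = -2.7606 - 0.02*-27.6058 = -2.2085
Step 4: grad_x = 2*1*1.6499 = 3.2997, grad_y = 2*5*-2.2085 = -22.0846
  x_4 = 1.6499 - 0.02*3.2997 = 1.5839
  y_4 = -2.2085 - 0.02*-22.0846 = -1.7668
f(1.5839, -1.7668) = 1*1.5839^2 + 5*(-1.7668)^2 = 18.116


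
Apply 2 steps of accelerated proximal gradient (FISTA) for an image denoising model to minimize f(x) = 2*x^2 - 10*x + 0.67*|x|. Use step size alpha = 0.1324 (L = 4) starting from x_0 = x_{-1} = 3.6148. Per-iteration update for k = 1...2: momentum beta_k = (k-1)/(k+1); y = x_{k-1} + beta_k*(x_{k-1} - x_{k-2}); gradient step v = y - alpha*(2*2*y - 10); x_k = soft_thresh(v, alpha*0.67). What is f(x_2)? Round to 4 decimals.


FISTA on f(x) = 2*x^2 - 10*x + 0.67*|x|
L = 4, alpha = 0.1324
Iteration 1: beta = 0.0, y = 3.6148 + 0.0*(3.6148 - 3.6148) = 3.6148
  grad(y) = 4.4592, v = y - alpha*grad = 3.0244
  prox(v) = soft_thresh(3.0244, 0.0887) = 2.9357
Iteration 2: beta = 0.3333, y = 2.9357 + 0.3333*(2.9357 - 3.6148) = 2.7093
  grad(y) = 0.8373, v = y - alpha*grad = 2.5985
  prox(v) = soft_thresh(2.5985, 0.0887) = 2.5098
f(x_2) = 2*2.5098^2 - 10*2.5098 + 0.67*|2.5098| = -10.8183


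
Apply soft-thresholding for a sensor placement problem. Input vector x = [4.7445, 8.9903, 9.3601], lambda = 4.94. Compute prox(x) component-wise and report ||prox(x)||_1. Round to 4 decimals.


Soft-thresholding with lambda = 4.94:
prox(4.7445) = sign(4.7445)*max(|4.7445| - 4.94, 0) = 0.0
prox(8.9903) = sign(8.9903)*max(|8.9903| - 4.94, 0) = 4.0503
prox(9.3601) = sign(9.3601)*max(|9.3601| - 4.94, 0) = 4.4201
prox(x) = [0.0, 4.0503, 4.4201]
||prox(x)||_1 = 0.0 + 4.0503 + 4.4201 = 8.4704


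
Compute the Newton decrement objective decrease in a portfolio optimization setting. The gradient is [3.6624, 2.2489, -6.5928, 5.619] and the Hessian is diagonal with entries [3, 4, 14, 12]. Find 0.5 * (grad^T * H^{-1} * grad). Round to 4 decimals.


Step 1: H is diagonal, so H^(-1) * g = [1.2208, 0.5622, -0.4709, 0.4683].
Step 2: g^T H^(-1) g = sum_i g_i^2 / H_ii
  = (3.6624)^2/3 + (2.2489)^2/4 + (-6.5928)^2/14 + (5.619)^2/12
  = 4.4711 + 1.2644 + 3.1046 + 2.6311 = 11.4712
Step 3: Objective decrease = 0.5 * g^T H^(-1) g = 5.7356


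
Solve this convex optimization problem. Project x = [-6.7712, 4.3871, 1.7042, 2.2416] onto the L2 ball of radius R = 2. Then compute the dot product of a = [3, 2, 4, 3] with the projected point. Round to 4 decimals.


Step 1: Compute ||x|| (intermediates to 6 decimals).
||x|| = sqrt((-6.7712)^2 + 4.3871^2 + 1.7042^2 + 2.2416^2) = 8.545459
Step 2: Project.
Since ||x|| > R, scale = R/||x|| = 2/8.545459 = 0.234042, proj(x) = scale * x
proj(x) = [-1.584745, 1.026766, 0.398854, 0.524629]
Step 3: Dot product.
a^T * proj(x) = 3*(-1.584745) + 2*1.026766 + 4*0.398854 + 3*0.524629 = 0.4686


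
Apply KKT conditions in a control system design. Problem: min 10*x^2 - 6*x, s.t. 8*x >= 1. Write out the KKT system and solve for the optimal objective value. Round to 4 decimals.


Step 1: Try lambda = 0 (constraint inactive).
Stationarity: 2*10*x - 6 = 0
x* = 6/(2*10) = 0.3
Check constraint: 8*0.3 = 2.4 >= 1 -- satisfied.
Step 2: Compute optimal value.
f(x*) = 10*0.3^2 - 6*0.3 = -0.9


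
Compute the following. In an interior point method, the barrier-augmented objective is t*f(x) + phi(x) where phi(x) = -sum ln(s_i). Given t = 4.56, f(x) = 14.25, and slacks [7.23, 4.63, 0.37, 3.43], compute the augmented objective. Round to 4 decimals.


Step 1: Compute log-barrier.
ln values: [1.9782, 1.5326, -0.9943, 1.2326]
phi = -(1.9782 + 1.5326 - 0.9943 + 1.2326) = -3.7491
Step 2: Compute augmented objective.
t*f(x) = 4.56*14.25 = 64.98
Total = 64.98 - 3.7491 = 61.2309


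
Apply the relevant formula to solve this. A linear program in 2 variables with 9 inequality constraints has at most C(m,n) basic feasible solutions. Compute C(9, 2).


Each vertex corresponds to some choice of n active constraints out of m, so the number of vertices is at most C(m, n) = m! / (n!(m-n)!).
m = 9, n = 2
Numerator: 9 * 8
Denominator: 2! = 2
C(9, 2) = 36


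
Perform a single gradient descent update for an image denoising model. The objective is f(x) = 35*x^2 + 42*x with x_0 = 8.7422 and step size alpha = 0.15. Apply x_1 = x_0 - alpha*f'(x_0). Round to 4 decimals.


We compute the gradient at x_0 and apply the update.
f'(x) = 70*x + 42
f'(8.7422) = 70*8.7422 + 42 = 653.954
x_1 = 8.7422 - 0.15*653.954 = -89.3509


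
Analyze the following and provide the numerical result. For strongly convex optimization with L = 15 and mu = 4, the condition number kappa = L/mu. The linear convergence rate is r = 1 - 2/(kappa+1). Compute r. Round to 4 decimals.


Step 1: Compute the condition number.
kappa = L/mu = 15/4 = 3.75
Step 2: Compute the convergence rate.
r = 1 - 2/(kappa + 1) = 1 - 2*mu/(L + mu) = (L - mu)/(L + mu) = 11/19 = 0.5789


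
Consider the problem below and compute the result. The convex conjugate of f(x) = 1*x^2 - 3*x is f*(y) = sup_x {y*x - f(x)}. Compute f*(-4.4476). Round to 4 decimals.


f*(y) = sup_x {y*x - a*x^2 - b*x} = sup_x {(y-b)*x - a*x^2}
FOC: (y - b) - 2a*x = 0 => x* = (y - b)/(2a)
x* = (-4.4476 + 3)/(2*1) = -0.7238
f*(-4.4476) = (y-b)^2/(4a) = (-4.4476 + 3)^2/(4*1)
= 2.0955/4 = 0.5239


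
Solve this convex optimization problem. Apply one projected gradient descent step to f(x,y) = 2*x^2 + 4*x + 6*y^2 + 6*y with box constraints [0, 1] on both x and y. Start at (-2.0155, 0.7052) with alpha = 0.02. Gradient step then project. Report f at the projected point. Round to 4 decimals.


Step 1: Compute gradient at (-2.0155, 0.7052).
grad_x = 2*2*-2.0155 + 4 = -4.062
grad_y = 2*6*0.7052 + 6 = 14.4624
Step 2: Gradient step.
x_raw = -2.0155 - 0.02*-4.062 = -1.9343
y_raw = 0.7052 - 0.02*14.4624 = 0.416
Step 3: Project onto [0, 1].
x_proj = clip(-1.9343) = 0.0
y_proj = clip(0.416) = 0.416
Step 4: Evaluate f.
f(0.0, 0.416) = 3.5338


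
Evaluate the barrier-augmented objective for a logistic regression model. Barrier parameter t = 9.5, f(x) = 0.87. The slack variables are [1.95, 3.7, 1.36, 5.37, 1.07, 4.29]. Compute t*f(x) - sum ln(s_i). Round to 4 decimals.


Step 1: Compute log-barrier.
ln values: [0.6678, 1.3083, 0.3075, 1.6808, 0.0677, 1.4563]
phi = -(0.6678 + 1.3083 + 0.3075 + 1.6808 + 0.0677 + 1.4563) = -5.4884
Step 2: Compute augmented objective.
t*f(x) = 9.5*0.87 = 8.265
Total = 8.265 - 5.4884 = 2.7766
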